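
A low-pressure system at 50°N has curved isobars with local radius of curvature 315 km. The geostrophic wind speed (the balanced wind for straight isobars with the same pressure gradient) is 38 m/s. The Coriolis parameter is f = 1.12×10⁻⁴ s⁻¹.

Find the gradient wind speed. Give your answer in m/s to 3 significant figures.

Around a low, centrifugal force acts outward with Coriolis, so pressure-gradient force balances both:
(1/ρ)|∂P/∂n| = fV + V²/R  →  V² + fR·V − fR·V_g = 0
With fR = 1.12×10⁻⁴ × 315×10³ m = 35.3 m/s:
V = [−fR + √((fR)² + 4 fR V_g)]/2 = [−35.3 + √(35.3² + 4×35.3×38)]/2 = 23 m/s
Subgeostrophic (V < V_g = 38 m/s), as expected around a low.

23.0 m/s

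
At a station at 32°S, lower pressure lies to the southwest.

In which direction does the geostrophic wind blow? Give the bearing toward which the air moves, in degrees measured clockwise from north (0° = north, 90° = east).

135°

The pressure-gradient force points toward the southwest (bearing 225°).
Geostrophic balance: in the Southern Hemisphere the Coriolis force deflects motion to the left, so the geostrophic wind blows 90° to the left of the pressure-gradient force (low pressure on the right).
Rotating 225° by 90° counterclockwise gives 135° — the wind blows toward the southeast.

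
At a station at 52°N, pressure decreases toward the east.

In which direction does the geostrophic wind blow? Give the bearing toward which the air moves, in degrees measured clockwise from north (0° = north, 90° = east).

The pressure-gradient force points toward the east (bearing 090°).
Geostrophic balance: in the Northern Hemisphere the Coriolis force deflects motion to the right, so the geostrophic wind blows 90° to the right of the pressure-gradient force (low pressure on the left).
Rotating 090° by 90° clockwise gives 180° — the wind blows toward the south.

180°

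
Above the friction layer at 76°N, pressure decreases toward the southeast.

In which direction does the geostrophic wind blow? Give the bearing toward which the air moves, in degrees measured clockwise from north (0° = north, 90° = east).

225°

The pressure-gradient force points toward the southeast (bearing 135°).
Geostrophic balance: in the Northern Hemisphere the Coriolis force deflects motion to the right, so the geostrophic wind blows 90° to the right of the pressure-gradient force (low pressure on the left).
Rotating 135° by 90° clockwise gives 225° — the wind blows toward the southwest.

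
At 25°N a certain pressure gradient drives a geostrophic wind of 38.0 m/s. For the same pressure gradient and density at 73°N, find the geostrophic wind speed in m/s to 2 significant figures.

17 m/s

With the same pressure gradient and density, V_g ∝ 1/f ∝ 1/sin φ.
V₂ = V₁ · sin φ₁ / sin φ₂ = 38.0 × sin 25° / sin 73°
V₂ = 38.0 × 0.4226/0.9563 = 17 m/s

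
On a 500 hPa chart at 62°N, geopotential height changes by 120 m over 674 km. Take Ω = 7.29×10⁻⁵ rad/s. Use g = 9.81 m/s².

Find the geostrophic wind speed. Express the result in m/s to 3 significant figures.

Coriolis parameter at 62°N:
f = 2Ω sin φ = 2 × 7.29×10⁻⁵ × sin 62° = 1.29×10⁻⁴ s⁻¹
Height gradient: |∂Z/∂n| = 120 m / 674000 m = 1.78×10⁻⁴
On a pressure surface, geostrophic balance gives V_g = (g/f)|∂Z/∂n|:
V_g = 9.81 × 1.78×10⁻⁴ / 1.29×10⁻⁴ = 13.6 m/s

13.6 m/s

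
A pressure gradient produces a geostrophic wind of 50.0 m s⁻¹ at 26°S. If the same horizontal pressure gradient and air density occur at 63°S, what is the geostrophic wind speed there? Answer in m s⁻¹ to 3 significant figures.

24.6 m s⁻¹

With the same pressure gradient and density, V_g ∝ 1/f ∝ 1/sin φ.
V₂ = V₁ · sin φ₁ / sin φ₂ = 50.0 × sin 26° / sin 63°
V₂ = 50.0 × 0.4384/0.8910 = 24.6 m s⁻¹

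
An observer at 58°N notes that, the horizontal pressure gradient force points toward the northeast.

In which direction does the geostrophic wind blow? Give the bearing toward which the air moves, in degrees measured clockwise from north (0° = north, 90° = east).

The pressure-gradient force points toward the northeast (bearing 045°).
Geostrophic balance: in the Northern Hemisphere the Coriolis force deflects motion to the right, so the geostrophic wind blows 90° to the right of the pressure-gradient force (low pressure on the left).
Rotating 045° by 90° clockwise gives 135° — the wind blows toward the southeast.

135°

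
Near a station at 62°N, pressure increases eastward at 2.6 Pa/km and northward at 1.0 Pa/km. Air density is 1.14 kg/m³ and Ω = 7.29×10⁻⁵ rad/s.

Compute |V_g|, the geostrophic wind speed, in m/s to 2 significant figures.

19 m/s

Coriolis parameter at 62°N:
f = 2Ω sin φ = 2 × 7.29×10⁻⁵ × sin 62° = 1.29×10⁻⁴ s⁻¹
Component geostrophic relations (x east, y north):
u_g = −(1/(fρ)) ∂P/∂y,  v_g = (1/(fρ)) ∂P/∂x
u_g = −(1.0×10⁻³)/(1.29×10⁻⁴ × 1.14) = −6.81 m/s;  v_g = (2.6×10⁻³)/(1.29×10⁻⁴ × 1.14) = 17.7 m/s
|V_g| = √(u_g² + v_g²) = 19.0 m/s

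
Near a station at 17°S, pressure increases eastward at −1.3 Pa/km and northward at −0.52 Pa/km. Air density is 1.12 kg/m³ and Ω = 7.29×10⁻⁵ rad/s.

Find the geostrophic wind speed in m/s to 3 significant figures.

29.3 m/s

Coriolis parameter at 17°S:
f = 2Ω sin φ = 2 × 7.29×10⁻⁵ × sin 17° = 4.26×10⁻⁵ s⁻¹
In the Southern Hemisphere f is negative: f = −4.26×10⁻⁵ s⁻¹.
Component geostrophic relations (x east, y north):
u_g = −(1/(fρ)) ∂P/∂y,  v_g = (1/(fρ)) ∂P/∂x
u_g = −(−0.52×10⁻³)/(−4.26×10⁻⁵ × 1.12) = −10.9 m/s;  v_g = (−1.3×10⁻³)/(−4.26×10⁻⁵ × 1.12) = 27.2 m/s
|V_g| = √(u_g² + v_g²) = 29.3 m/s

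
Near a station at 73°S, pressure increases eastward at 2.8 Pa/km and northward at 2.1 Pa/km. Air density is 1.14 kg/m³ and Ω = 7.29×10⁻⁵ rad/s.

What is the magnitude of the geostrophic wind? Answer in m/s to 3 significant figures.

22.0 m/s

Coriolis parameter at 73°S:
f = 2Ω sin φ = 2 × 7.29×10⁻⁵ × sin 73° = 1.39×10⁻⁴ s⁻¹
In the Southern Hemisphere f is negative: f = −1.39×10⁻⁴ s⁻¹.
Component geostrophic relations (x east, y north):
u_g = −(1/(fρ)) ∂P/∂y,  v_g = (1/(fρ)) ∂P/∂x
u_g = −(2.1×10⁻³)/(−1.39×10⁻⁴ × 1.14) = 13.2 m/s;  v_g = (2.8×10⁻³)/(−1.39×10⁻⁴ × 1.14) = −17.6 m/s
|V_g| = √(u_g² + v_g²) = 22.0 m/s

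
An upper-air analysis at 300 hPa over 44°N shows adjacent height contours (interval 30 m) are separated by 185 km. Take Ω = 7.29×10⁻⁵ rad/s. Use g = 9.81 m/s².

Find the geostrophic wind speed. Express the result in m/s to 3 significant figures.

15.7 m/s

Coriolis parameter at 44°N:
f = 2Ω sin φ = 2 × 7.29×10⁻⁵ × sin 44° = 1.01×10⁻⁴ s⁻¹
Height gradient: |∂Z/∂n| = 30 m / 185000 m = 1.62×10⁻⁴
On a pressure surface, geostrophic balance gives V_g = (g/f)|∂Z/∂n|:
V_g = 9.81 × 1.62×10⁻⁴ / 1.01×10⁻⁴ = 15.7 m/s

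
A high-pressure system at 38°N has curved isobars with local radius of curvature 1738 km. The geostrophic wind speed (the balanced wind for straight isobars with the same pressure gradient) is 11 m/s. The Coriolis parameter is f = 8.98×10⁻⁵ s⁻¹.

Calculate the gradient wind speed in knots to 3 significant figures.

23.1 knots

Around a high, pressure-gradient force acts outward with centrifugal, so Coriolis balances both:
fV = (1/ρ)|∂P/∂n| + V²/R  →  V² − fR·V + fR·V_g = 0
With fR = 8.98×10⁻⁵ × 1738×10³ m = 156 m/s:
V = [fR − √((fR)² − 4 fR V_g)]/2 = [156 − √(156² − 4×156×11)]/2 = 11.9 m/s
Supergeostrophic (V > V_g = 11 m/s), as expected around a high.
Converting: 11.9 m/s × 1.944 = 23.1 knots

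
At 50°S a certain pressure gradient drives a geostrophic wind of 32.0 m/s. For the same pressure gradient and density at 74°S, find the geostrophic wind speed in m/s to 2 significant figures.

26 m/s

With the same pressure gradient and density, V_g ∝ 1/f ∝ 1/sin φ.
V₂ = V₁ · sin φ₁ / sin φ₂ = 32.0 × sin 50° / sin 74°
V₂ = 32.0 × 0.7660/0.9613 = 26 m/s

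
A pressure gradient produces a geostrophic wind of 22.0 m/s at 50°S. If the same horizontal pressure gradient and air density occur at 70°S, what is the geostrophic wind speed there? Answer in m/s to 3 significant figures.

17.9 m/s

With the same pressure gradient and density, V_g ∝ 1/f ∝ 1/sin φ.
V₂ = V₁ · sin φ₁ / sin φ₂ = 22.0 × sin 50° / sin 70°
V₂ = 22.0 × 0.7660/0.9397 = 17.9 m/s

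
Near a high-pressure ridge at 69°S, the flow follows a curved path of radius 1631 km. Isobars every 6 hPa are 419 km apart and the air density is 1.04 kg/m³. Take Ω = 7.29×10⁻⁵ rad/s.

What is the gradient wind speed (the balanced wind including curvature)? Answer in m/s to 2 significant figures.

11 m/s

Coriolis parameter at 69°S:
f = 2Ω sin φ = 2 × 7.29×10⁻⁵ × sin 69° = 1.36×10⁻⁴ s⁻¹
Pressure gradient: |∂P/∂n| = 600 Pa / 419000 m = 1.43×10⁻³ Pa/m
Geostrophic speed: V_g = |∂P/∂n|/(fρ) = 1.43×10⁻³/(1.36×10⁻⁴ × 1.04) = 10.1 m/s
Around a high, pressure-gradient force acts outward with centrifugal, so Coriolis balances both:
fV = (1/ρ)|∂P/∂n| + V²/R  →  V² − fR·V + fR·V_g = 0
With fR = 1.36×10⁻⁴ × 1631×10³ m = 222 m/s:
V = [fR − √((fR)² − 4 fR V_g)]/2 = [222 − √(222² − 4×222×10.1)]/2 = 10.6 m/s
Supergeostrophic (V > V_g = 10.1 m/s), as expected around a high.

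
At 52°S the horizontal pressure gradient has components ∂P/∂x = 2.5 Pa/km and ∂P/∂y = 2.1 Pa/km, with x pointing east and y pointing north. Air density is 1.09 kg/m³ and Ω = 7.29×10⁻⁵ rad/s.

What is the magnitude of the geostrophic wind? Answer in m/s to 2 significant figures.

26 m/s

Coriolis parameter at 52°S:
f = 2Ω sin φ = 2 × 7.29×10⁻⁵ × sin 52° = 1.15×10⁻⁴ s⁻¹
In the Southern Hemisphere f is negative: f = −1.15×10⁻⁴ s⁻¹.
Component geostrophic relations (x east, y north):
u_g = −(1/(fρ)) ∂P/∂y,  v_g = (1/(fρ)) ∂P/∂x
u_g = −(2.1×10⁻³)/(−1.15×10⁻⁴ × 1.09) = 16.8 m/s;  v_g = (2.5×10⁻³)/(−1.15×10⁻⁴ × 1.09) = −20.0 m/s
|V_g| = √(u_g² + v_g²) = 26.1 m/s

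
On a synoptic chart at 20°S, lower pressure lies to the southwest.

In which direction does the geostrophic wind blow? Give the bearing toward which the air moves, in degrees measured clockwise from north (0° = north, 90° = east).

The pressure-gradient force points toward the southwest (bearing 225°).
Geostrophic balance: in the Southern Hemisphere the Coriolis force deflects motion to the left, so the geostrophic wind blows 90° to the left of the pressure-gradient force (low pressure on the right).
Rotating 225° by 90° counterclockwise gives 135° — the wind blows toward the southeast.

135°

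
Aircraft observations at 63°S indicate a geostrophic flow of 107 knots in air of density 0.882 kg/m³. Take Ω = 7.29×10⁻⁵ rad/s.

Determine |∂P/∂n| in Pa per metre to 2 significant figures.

6.3×10⁻³ Pa/m

Coriolis parameter at 63°S:
f = 2Ω sin φ = 2 × 7.29×10⁻⁵ × sin 63° = 1.30×10⁻⁴ s⁻¹
Wind speed in SI: 107 knots = 55.0 m/s
Geostrophic balance rearranged: |∂P/∂n| = f ρ V_g
|∂P/∂n| = 1.30×10⁻⁴ × 0.882 × 55.0 = 6.31×10⁻³ Pa/m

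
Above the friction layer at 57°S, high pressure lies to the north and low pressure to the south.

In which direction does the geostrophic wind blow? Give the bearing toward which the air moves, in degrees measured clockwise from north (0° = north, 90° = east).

The pressure-gradient force points toward the south (bearing 180°).
Geostrophic balance: in the Southern Hemisphere the Coriolis force deflects motion to the left, so the geostrophic wind blows 90° to the left of the pressure-gradient force (low pressure on the right).
Rotating 180° by 90° counterclockwise gives 090° — the wind blows toward the east.

090°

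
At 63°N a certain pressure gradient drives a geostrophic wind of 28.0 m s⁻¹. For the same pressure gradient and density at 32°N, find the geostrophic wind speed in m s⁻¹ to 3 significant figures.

47.1 m s⁻¹

With the same pressure gradient and density, V_g ∝ 1/f ∝ 1/sin φ.
V₂ = V₁ · sin φ₁ / sin φ₂ = 28.0 × sin 63° / sin 32°
V₂ = 28.0 × 0.8910/0.5299 = 47.1 m s⁻¹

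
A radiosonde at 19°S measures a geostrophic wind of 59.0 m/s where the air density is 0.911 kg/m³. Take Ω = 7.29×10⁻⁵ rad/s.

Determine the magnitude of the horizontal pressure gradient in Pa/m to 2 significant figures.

Coriolis parameter at 19°S:
f = 2Ω sin φ = 2 × 7.29×10⁻⁵ × sin 19° = 4.75×10⁻⁵ s⁻¹
Geostrophic balance rearranged: |∂P/∂n| = f ρ V_g
|∂P/∂n| = 4.75×10⁻⁵ × 0.911 × 59.0 = 2.55×10⁻³ Pa/m

2.6×10⁻³ Pa/m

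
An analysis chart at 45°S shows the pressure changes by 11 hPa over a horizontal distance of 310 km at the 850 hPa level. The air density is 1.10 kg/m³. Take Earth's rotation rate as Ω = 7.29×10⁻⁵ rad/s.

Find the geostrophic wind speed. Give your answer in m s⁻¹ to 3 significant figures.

Coriolis parameter at 45°S:
f = 2Ω sin φ = 2 × 7.29×10⁻⁵ × sin 45° = 1.03×10⁻⁴ s⁻¹
Pressure gradient: |∂P/∂n| = 1100 Pa / 310000 m = 3.55×10⁻³ Pa/m
Geostrophic balance (pressure-gradient force = Coriolis force):
V_g = (1/(fρ)) |∂P/∂n| = 3.55×10⁻³ / (1.03×10⁻⁴ × 1.10) = 31.3 m/s

31.3 m s⁻¹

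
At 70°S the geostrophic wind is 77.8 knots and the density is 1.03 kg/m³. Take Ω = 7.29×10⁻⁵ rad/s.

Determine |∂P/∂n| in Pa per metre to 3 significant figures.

Coriolis parameter at 70°S:
f = 2Ω sin φ = 2 × 7.29×10⁻⁵ × sin 70° = 1.37×10⁻⁴ s⁻¹
Wind speed in SI: 77.8 knots = 40.0 m/s
Geostrophic balance rearranged: |∂P/∂n| = f ρ V_g
|∂P/∂n| = 1.37×10⁻⁴ × 1.03 × 40.0 = 5.65×10⁻³ Pa/m

5.65×10⁻³ Pa/m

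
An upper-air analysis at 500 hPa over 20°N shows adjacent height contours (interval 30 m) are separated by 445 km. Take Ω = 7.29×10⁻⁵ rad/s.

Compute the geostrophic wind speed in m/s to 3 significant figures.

13.3 m/s

Coriolis parameter at 20°N:
f = 2Ω sin φ = 2 × 7.29×10⁻⁵ × sin 20° = 4.99×10⁻⁵ s⁻¹
Height gradient: |∂Z/∂n| = 30 m / 445000 m = 6.74×10⁻⁵
On a pressure surface, geostrophic balance gives V_g = (g/f)|∂Z/∂n|:
V_g = 9.81 × 6.74×10⁻⁵ / 4.99×10⁻⁵ = 13.3 m/s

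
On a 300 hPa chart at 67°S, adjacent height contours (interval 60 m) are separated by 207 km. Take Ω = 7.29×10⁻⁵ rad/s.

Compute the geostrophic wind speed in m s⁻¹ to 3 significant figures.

Coriolis parameter at 67°S:
f = 2Ω sin φ = 2 × 7.29×10⁻⁵ × sin 67° = 1.34×10⁻⁴ s⁻¹
Height gradient: |∂Z/∂n| = 60 m / 207000 m = 2.90×10⁻⁴
On a pressure surface, geostrophic balance gives V_g = (g/f)|∂Z/∂n|:
V_g = 9.81 × 2.90×10⁻⁴ / 1.34×10⁻⁴ = 21.2 m/s

21.2 m s⁻¹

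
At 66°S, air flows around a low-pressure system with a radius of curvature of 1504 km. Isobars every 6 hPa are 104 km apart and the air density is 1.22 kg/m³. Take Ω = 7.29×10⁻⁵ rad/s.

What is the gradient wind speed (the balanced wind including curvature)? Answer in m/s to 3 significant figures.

Coriolis parameter at 66°S:
f = 2Ω sin φ = 2 × 7.29×10⁻⁵ × sin 66° = 1.33×10⁻⁴ s⁻¹
Pressure gradient: |∂P/∂n| = 600 Pa / 104000 m = 5.77×10⁻³ Pa/m
Geostrophic speed: V_g = |∂P/∂n|/(fρ) = 5.77×10⁻³/(1.33×10⁻⁴ × 1.22) = 35.5 m/s
Around a low, centrifugal force acts outward with Coriolis, so pressure-gradient force balances both:
(1/ρ)|∂P/∂n| = fV + V²/R  →  V² + fR·V − fR·V_g = 0
With fR = 1.33×10⁻⁴ × 1504×10³ m = 200 m/s:
V = [−fR + √((fR)² + 4 fR V_g)]/2 = [−200 + √(200² + 4×200×35.5)]/2 = 30.8 m/s
Subgeostrophic (V < V_g = 35.5 m/s), as expected around a low.

30.8 m/s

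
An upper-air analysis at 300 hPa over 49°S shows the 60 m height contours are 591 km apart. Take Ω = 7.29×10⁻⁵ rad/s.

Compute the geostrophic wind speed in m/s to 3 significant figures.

Coriolis parameter at 49°S:
f = 2Ω sin φ = 2 × 7.29×10⁻⁵ × sin 49° = 1.10×10⁻⁴ s⁻¹
Height gradient: |∂Z/∂n| = 60 m / 591000 m = 1.02×10⁻⁴
On a pressure surface, geostrophic balance gives V_g = (g/f)|∂Z/∂n|:
V_g = 9.81 × 1.02×10⁻⁴ / 1.10×10⁻⁴ = 9.05 m/s

9.05 m/s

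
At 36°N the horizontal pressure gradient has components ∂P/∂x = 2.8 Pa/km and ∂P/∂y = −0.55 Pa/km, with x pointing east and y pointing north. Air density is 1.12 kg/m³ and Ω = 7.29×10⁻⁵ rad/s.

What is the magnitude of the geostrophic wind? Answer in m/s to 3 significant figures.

29.7 m/s

Coriolis parameter at 36°N:
f = 2Ω sin φ = 2 × 7.29×10⁻⁵ × sin 36° = 8.57×10⁻⁵ s⁻¹
Component geostrophic relations (x east, y north):
u_g = −(1/(fρ)) ∂P/∂y,  v_g = (1/(fρ)) ∂P/∂x
u_g = −(−0.55×10⁻³)/(8.57×10⁻⁵ × 1.12) = 5.73 m/s;  v_g = (2.8×10⁻³)/(8.57×10⁻⁵ × 1.12) = 29.2 m/s
|V_g| = √(u_g² + v_g²) = 29.7 m/s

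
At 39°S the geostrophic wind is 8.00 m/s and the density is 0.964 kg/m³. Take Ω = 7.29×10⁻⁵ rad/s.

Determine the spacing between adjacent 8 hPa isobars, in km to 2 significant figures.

1100 km

Coriolis parameter at 39°S:
f = 2Ω sin φ = 2 × 7.29×10⁻⁵ × sin 39° = 9.18×10⁻⁵ s⁻¹
Geostrophic balance rearranged: |∂P/∂n| = f ρ V_g
|∂P/∂n| = 9.18×10⁻⁵ × 0.964 × 8.00 = 7.08×10⁻⁴ Pa/m
Isobar spacing: Δn = ΔP/|∂P/∂n| = 800 Pa / 7.08×10⁻⁴ Pa/m = 1130560 m ≈ 1100 km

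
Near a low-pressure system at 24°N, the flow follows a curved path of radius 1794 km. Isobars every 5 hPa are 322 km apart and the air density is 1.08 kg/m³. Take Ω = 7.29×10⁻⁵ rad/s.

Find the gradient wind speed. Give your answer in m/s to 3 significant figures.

20.4 m/s

Coriolis parameter at 24°N:
f = 2Ω sin φ = 2 × 7.29×10⁻⁵ × sin 24° = 5.93×10⁻⁵ s⁻¹
Pressure gradient: |∂P/∂n| = 500 Pa / 322000 m = 1.55×10⁻³ Pa/m
Geostrophic speed: V_g = |∂P/∂n|/(fρ) = 1.55×10⁻³/(5.93×10⁻⁵ × 1.08) = 24.2 m/s
Around a low, centrifugal force acts outward with Coriolis, so pressure-gradient force balances both:
(1/ρ)|∂P/∂n| = fV + V²/R  →  V² + fR·V − fR·V_g = 0
With fR = 5.93×10⁻⁵ × 1794×10³ m = 106 m/s:
V = [−fR + √((fR)² + 4 fR V_g)]/2 = [−106 + √(106² + 4×106×24.2)]/2 = 20.4 m/s
Subgeostrophic (V < V_g = 24.2 m/s), as expected around a low.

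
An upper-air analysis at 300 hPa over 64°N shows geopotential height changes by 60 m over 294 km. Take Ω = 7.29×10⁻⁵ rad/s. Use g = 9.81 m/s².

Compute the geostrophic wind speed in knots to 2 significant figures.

Coriolis parameter at 64°N:
f = 2Ω sin φ = 2 × 7.29×10⁻⁵ × sin 64° = 1.31×10⁻⁴ s⁻¹
Height gradient: |∂Z/∂n| = 60 m / 294000 m = 2.04×10⁻⁴
On a pressure surface, geostrophic balance gives V_g = (g/f)|∂Z/∂n|:
V_g = 9.81 × 2.04×10⁻⁴ / 1.31×10⁻⁴ = 15.3 m/s
Converting: 15.3 m/s × 1.944 = 30 knots

30 knots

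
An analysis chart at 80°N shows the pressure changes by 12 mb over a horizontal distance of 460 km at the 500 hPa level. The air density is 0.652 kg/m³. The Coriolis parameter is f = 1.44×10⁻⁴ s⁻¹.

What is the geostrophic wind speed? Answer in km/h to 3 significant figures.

Pressure gradient: |∂P/∂n| = 1200 Pa / 460000 m = 2.61×10⁻³ Pa/m
Geostrophic balance (pressure-gradient force = Coriolis force):
V_g = (1/(fρ)) |∂P/∂n| = 2.61×10⁻³ / (1.44×10⁻⁴ × 0.652) = 27.8 m/s
Converting: 27.8 m/s × 3.6 = 100 km/h

100 km/h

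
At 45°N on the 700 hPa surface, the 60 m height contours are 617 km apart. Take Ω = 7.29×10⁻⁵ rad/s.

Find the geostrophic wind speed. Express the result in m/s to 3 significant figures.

Coriolis parameter at 45°N:
f = 2Ω sin φ = 2 × 7.29×10⁻⁵ × sin 45° = 1.03×10⁻⁴ s⁻¹
Height gradient: |∂Z/∂n| = 60 m / 617000 m = 9.72×10⁻⁵
On a pressure surface, geostrophic balance gives V_g = (g/f)|∂Z/∂n|:
V_g = 9.81 × 9.72×10⁻⁵ / 1.03×10⁻⁴ = 9.25 m/s

9.25 m/s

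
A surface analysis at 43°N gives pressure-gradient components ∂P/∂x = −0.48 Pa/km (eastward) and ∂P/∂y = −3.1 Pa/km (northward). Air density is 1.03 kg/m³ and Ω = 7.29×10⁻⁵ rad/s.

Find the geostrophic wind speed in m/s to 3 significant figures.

Coriolis parameter at 43°N:
f = 2Ω sin φ = 2 × 7.29×10⁻⁵ × sin 43° = 9.94×10⁻⁵ s⁻¹
Component geostrophic relations (x east, y north):
u_g = −(1/(fρ)) ∂P/∂y,  v_g = (1/(fρ)) ∂P/∂x
u_g = −(−3.1×10⁻³)/(9.94×10⁻⁵ × 1.03) = 30.3 m/s;  v_g = (−0.48×10⁻³)/(9.94×10⁻⁵ × 1.03) = −4.69 m/s
|V_g| = √(u_g² + v_g²) = 30.6 m/s

30.6 m/s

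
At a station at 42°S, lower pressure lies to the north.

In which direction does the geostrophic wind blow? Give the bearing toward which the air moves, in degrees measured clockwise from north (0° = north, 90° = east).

The pressure-gradient force points toward the north (bearing 000°).
Geostrophic balance: in the Southern Hemisphere the Coriolis force deflects motion to the left, so the geostrophic wind blows 90° to the left of the pressure-gradient force (low pressure on the right).
Rotating 000° by 90° counterclockwise gives 270° — the wind blows toward the west.

270°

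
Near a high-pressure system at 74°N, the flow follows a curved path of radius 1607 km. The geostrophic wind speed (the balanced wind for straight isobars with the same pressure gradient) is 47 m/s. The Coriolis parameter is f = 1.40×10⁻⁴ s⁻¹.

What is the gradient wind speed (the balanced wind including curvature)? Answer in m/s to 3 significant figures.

66.9 m/s

Around a high, pressure-gradient force acts outward with centrifugal, so Coriolis balances both:
fV = (1/ρ)|∂P/∂n| + V²/R  →  V² − fR·V + fR·V_g = 0
With fR = 1.40×10⁻⁴ × 1607×10³ m = 225 m/s:
V = [fR − √((fR)² − 4 fR V_g)]/2 = [225 − √(225² − 4×225×47)]/2 = 66.9 m/s
Supergeostrophic (V > V_g = 47 m/s), as expected around a high.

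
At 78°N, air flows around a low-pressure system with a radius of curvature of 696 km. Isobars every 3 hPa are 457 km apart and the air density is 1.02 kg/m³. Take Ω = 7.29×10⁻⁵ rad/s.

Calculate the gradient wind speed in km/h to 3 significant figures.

Coriolis parameter at 78°N:
f = 2Ω sin φ = 2 × 7.29×10⁻⁵ × sin 78° = 1.43×10⁻⁴ s⁻¹
Pressure gradient: |∂P/∂n| = 300 Pa / 457000 m = 6.56×10⁻⁴ Pa/m
Geostrophic speed: V_g = |∂P/∂n|/(fρ) = 6.56×10⁻⁴/(1.43×10⁻⁴ × 1.02) = 4.51 m/s
Around a low, centrifugal force acts outward with Coriolis, so pressure-gradient force balances both:
(1/ρ)|∂P/∂n| = fV + V²/R  →  V² + fR·V − fR·V_g = 0
With fR = 1.43×10⁻⁴ × 696×10³ m = 99.3 m/s:
V = [−fR + √((fR)² + 4 fR V_g)]/2 = [−99.3 + √(99.3² + 4×99.3×4.51)]/2 = 4.32 m/s
Subgeostrophic (V < V_g = 4.51 m/s), as expected around a low.
Converting: 4.32 m/s × 3.6 = 15.6 km/h

15.6 km/h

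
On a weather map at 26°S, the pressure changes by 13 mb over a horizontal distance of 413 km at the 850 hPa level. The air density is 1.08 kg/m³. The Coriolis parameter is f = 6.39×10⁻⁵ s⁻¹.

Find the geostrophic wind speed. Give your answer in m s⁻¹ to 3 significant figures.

45.6 m s⁻¹

Pressure gradient: |∂P/∂n| = 1300 Pa / 413000 m = 3.15×10⁻³ Pa/m
Geostrophic balance (pressure-gradient force = Coriolis force):
V_g = (1/(fρ)) |∂P/∂n| = 3.15×10⁻³ / (6.39×10⁻⁵ × 1.08) = 45.6 m/s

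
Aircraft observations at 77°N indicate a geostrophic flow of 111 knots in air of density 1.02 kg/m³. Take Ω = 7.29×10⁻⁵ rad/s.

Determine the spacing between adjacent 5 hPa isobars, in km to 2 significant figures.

60 km

Coriolis parameter at 77°N:
f = 2Ω sin φ = 2 × 7.29×10⁻⁵ × sin 77° = 1.42×10⁻⁴ s⁻¹
Wind speed in SI: 111 knots = 57.1 m/s
Geostrophic balance rearranged: |∂P/∂n| = f ρ V_g
|∂P/∂n| = 1.42×10⁻⁴ × 1.02 × 57.1 = 8.27×10⁻³ Pa/m
Isobar spacing: Δn = ΔP/|∂P/∂n| = 500 Pa / 8.27×10⁻³ Pa/m = 60426 m ≈ 60 km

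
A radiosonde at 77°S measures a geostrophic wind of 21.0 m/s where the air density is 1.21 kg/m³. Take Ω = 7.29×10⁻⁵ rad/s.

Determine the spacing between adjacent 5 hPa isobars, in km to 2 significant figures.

Coriolis parameter at 77°S:
f = 2Ω sin φ = 2 × 7.29×10⁻⁵ × sin 77° = 1.42×10⁻⁴ s⁻¹
Geostrophic balance rearranged: |∂P/∂n| = f ρ V_g
|∂P/∂n| = 1.42×10⁻⁴ × 1.21 × 21.0 = 3.61×10⁻³ Pa/m
Isobar spacing: Δn = ΔP/|∂P/∂n| = 500 Pa / 3.61×10⁻³ Pa/m = 138511 m ≈ 140 km

140 km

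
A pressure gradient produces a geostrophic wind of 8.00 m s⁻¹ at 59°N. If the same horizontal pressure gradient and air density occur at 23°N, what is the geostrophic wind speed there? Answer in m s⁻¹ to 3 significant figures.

17.6 m s⁻¹

With the same pressure gradient and density, V_g ∝ 1/f ∝ 1/sin φ.
V₂ = V₁ · sin φ₁ / sin φ₂ = 8.00 × sin 59° / sin 23°
V₂ = 8.00 × 0.8572/0.3907 = 17.6 m s⁻¹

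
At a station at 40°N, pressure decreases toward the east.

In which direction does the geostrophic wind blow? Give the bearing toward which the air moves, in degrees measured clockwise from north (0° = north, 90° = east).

180°

The pressure-gradient force points toward the east (bearing 090°).
Geostrophic balance: in the Northern Hemisphere the Coriolis force deflects motion to the right, so the geostrophic wind blows 90° to the right of the pressure-gradient force (low pressure on the left).
Rotating 090° by 90° clockwise gives 180° — the wind blows toward the south.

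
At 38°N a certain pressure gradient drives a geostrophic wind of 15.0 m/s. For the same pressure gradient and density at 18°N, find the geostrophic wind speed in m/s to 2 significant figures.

30 m/s

With the same pressure gradient and density, V_g ∝ 1/f ∝ 1/sin φ.
V₂ = V₁ · sin φ₁ / sin φ₂ = 15.0 × sin 38° / sin 18°
V₂ = 15.0 × 0.6157/0.3090 = 30 m/s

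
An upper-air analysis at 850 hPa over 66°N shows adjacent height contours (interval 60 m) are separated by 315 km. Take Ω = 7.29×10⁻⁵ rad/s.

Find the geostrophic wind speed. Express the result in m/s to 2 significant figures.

14 m/s

Coriolis parameter at 66°N:
f = 2Ω sin φ = 2 × 7.29×10⁻⁵ × sin 66° = 1.33×10⁻⁴ s⁻¹
Height gradient: |∂Z/∂n| = 60 m / 315000 m = 1.90×10⁻⁴
On a pressure surface, geostrophic balance gives V_g = (g/f)|∂Z/∂n|:
V_g = 9.81 × 1.90×10⁻⁴ / 1.33×10⁻⁴ = 14.0 m/s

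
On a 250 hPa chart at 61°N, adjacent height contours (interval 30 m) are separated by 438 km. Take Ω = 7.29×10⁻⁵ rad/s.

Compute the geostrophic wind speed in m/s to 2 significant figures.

5.3 m/s

Coriolis parameter at 61°N:
f = 2Ω sin φ = 2 × 7.29×10⁻⁵ × sin 61° = 1.28×10⁻⁴ s⁻¹
Height gradient: |∂Z/∂n| = 30 m / 438000 m = 6.85×10⁻⁵
On a pressure surface, geostrophic balance gives V_g = (g/f)|∂Z/∂n|:
V_g = 9.81 × 6.85×10⁻⁵ / 1.28×10⁻⁴ = 5.27 m/s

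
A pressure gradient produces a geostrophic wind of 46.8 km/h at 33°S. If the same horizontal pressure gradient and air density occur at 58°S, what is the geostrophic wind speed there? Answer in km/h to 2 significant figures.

With the same pressure gradient and density, V_g ∝ 1/f ∝ 1/sin φ.
V₂ = V₁ · sin φ₁ / sin φ₂ = 46.8 × sin 33° / sin 58°
V₂ = 46.8 × 0.5446/0.8480 = 30 km/h

30 km/h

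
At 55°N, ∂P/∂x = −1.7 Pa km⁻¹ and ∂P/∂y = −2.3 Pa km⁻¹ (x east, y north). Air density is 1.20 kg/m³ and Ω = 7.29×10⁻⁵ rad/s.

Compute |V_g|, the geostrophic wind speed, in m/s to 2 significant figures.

Coriolis parameter at 55°N:
f = 2Ω sin φ = 2 × 7.29×10⁻⁵ × sin 55° = 1.19×10⁻⁴ s⁻¹
Component geostrophic relations (x east, y north):
u_g = −(1/(fρ)) ∂P/∂y,  v_g = (1/(fρ)) ∂P/∂x
u_g = −(−2.3×10⁻³)/(1.19×10⁻⁴ × 1.20) = 16.0 m/s;  v_g = (−1.7×10⁻³)/(1.19×10⁻⁴ × 1.20) = −11.9 m/s
|V_g| = √(u_g² + v_g²) = 20.0 m/s

20 m/s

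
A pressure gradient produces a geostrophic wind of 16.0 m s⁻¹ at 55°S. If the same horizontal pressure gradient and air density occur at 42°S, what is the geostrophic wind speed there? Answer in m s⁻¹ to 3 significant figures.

19.6 m s⁻¹

With the same pressure gradient and density, V_g ∝ 1/f ∝ 1/sin φ.
V₂ = V₁ · sin φ₁ / sin φ₂ = 16.0 × sin 55° / sin 42°
V₂ = 16.0 × 0.8192/0.6691 = 19.6 m s⁻¹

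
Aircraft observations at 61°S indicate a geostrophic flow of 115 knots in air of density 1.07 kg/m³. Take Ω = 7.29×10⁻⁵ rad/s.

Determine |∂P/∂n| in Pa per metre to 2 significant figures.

8.1×10⁻³ Pa/m

Coriolis parameter at 61°S:
f = 2Ω sin φ = 2 × 7.29×10⁻⁵ × sin 61° = 1.28×10⁻⁴ s⁻¹
Wind speed in SI: 115 knots = 59.2 m/s
Geostrophic balance rearranged: |∂P/∂n| = f ρ V_g
|∂P/∂n| = 1.28×10⁻⁴ × 1.07 × 59.2 = 8.07×10⁻³ Pa/m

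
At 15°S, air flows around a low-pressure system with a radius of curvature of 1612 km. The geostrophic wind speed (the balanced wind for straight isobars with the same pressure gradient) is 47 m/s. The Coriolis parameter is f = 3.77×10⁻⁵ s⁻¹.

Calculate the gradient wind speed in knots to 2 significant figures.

Around a low, centrifugal force acts outward with Coriolis, so pressure-gradient force balances both:
(1/ρ)|∂P/∂n| = fV + V²/R  →  V² + fR·V − fR·V_g = 0
With fR = 3.77×10⁻⁵ × 1612×10³ m = 60.8 m/s:
V = [−fR + √((fR)² + 4 fR V_g)]/2 = [−60.8 + √(60.8² + 4×60.8×47)]/2 = 31.1 m/s
Subgeostrophic (V < V_g = 47 m/s), as expected around a low.
Converting: 31.1 m/s × 1.944 = 60 knots

60 knots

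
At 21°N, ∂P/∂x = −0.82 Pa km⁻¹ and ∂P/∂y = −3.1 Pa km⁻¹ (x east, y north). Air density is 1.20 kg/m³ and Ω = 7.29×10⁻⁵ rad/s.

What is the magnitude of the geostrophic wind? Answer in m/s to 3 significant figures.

Coriolis parameter at 21°N:
f = 2Ω sin φ = 2 × 7.29×10⁻⁵ × sin 21° = 5.23×10⁻⁵ s⁻¹
Component geostrophic relations (x east, y north):
u_g = −(1/(fρ)) ∂P/∂y,  v_g = (1/(fρ)) ∂P/∂x
u_g = −(−3.1×10⁻³)/(5.23×10⁻⁵ × 1.20) = 49.4 m/s;  v_g = (−0.82×10⁻³)/(5.23×10⁻⁵ × 1.20) = −13.1 m/s
|V_g| = √(u_g² + v_g²) = 51.1 m/s

51.1 m/s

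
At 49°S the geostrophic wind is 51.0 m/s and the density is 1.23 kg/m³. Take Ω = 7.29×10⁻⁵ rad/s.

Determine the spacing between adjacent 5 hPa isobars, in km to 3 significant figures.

Coriolis parameter at 49°S:
f = 2Ω sin φ = 2 × 7.29×10⁻⁵ × sin 49° = 1.10×10⁻⁴ s⁻¹
Geostrophic balance rearranged: |∂P/∂n| = f ρ V_g
|∂P/∂n| = 1.10×10⁻⁴ × 1.23 × 51.0 = 6.90×10⁻³ Pa/m
Isobar spacing: Δn = ΔP/|∂P/∂n| = 500 Pa / 6.90×10⁻³ Pa/m = 72436 m ≈ 72.4 km

72.4 km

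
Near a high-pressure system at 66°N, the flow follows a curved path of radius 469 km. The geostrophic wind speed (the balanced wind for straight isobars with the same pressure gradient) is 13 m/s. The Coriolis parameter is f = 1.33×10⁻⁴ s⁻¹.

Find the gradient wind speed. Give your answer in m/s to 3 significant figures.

Around a high, pressure-gradient force acts outward with centrifugal, so Coriolis balances both:
fV = (1/ρ)|∂P/∂n| + V²/R  →  V² − fR·V + fR·V_g = 0
With fR = 1.33×10⁻⁴ × 469×10³ m = 62.4 m/s:
V = [fR − √((fR)² − 4 fR V_g)]/2 = [62.4 − √(62.4² − 4×62.4×13)]/2 = 18.5 m/s
Supergeostrophic (V > V_g = 13 m/s), as expected around a high.

18.5 m/s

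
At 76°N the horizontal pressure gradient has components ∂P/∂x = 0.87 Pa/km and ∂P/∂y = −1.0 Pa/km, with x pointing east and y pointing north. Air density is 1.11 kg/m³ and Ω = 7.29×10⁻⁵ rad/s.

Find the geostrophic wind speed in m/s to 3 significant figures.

Coriolis parameter at 76°N:
f = 2Ω sin φ = 2 × 7.29×10⁻⁵ × sin 76° = 1.41×10⁻⁴ s⁻¹
Component geostrophic relations (x east, y north):
u_g = −(1/(fρ)) ∂P/∂y,  v_g = (1/(fρ)) ∂P/∂x
u_g = −(−1.0×10⁻³)/(1.41×10⁻⁴ × 1.11) = 6.37 m/s;  v_g = (0.87×10⁻³)/(1.41×10⁻⁴ × 1.11) = 5.54 m/s
|V_g| = √(u_g² + v_g²) = 8.44 m/s

8.44 m/s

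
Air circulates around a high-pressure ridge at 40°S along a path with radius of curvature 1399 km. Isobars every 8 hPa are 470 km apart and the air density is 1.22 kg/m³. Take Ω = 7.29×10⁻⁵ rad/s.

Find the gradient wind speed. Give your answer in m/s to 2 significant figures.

Coriolis parameter at 40°S:
f = 2Ω sin φ = 2 × 7.29×10⁻⁵ × sin 40° = 9.37×10⁻⁵ s⁻¹
Pressure gradient: |∂P/∂n| = 800 Pa / 470000 m = 1.70×10⁻³ Pa/m
Geostrophic speed: V_g = |∂P/∂n|/(fρ) = 1.70×10⁻³/(9.37×10⁻⁵ × 1.22) = 14.9 m/s
Around a high, pressure-gradient force acts outward with centrifugal, so Coriolis balances both:
fV = (1/ρ)|∂P/∂n| + V²/R  →  V² − fR·V + fR·V_g = 0
With fR = 9.37×10⁻⁵ × 1399×10³ m = 131 m/s:
V = [fR − √((fR)² − 4 fR V_g)]/2 = [131 − √(131² − 4×131×14.9)]/2 = 17.1 m/s
Supergeostrophic (V > V_g = 14.9 m/s), as expected around a high.

17 m/s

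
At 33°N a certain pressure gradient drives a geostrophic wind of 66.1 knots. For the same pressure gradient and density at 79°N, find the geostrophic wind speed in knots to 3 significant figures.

With the same pressure gradient and density, V_g ∝ 1/f ∝ 1/sin φ.
V₂ = V₁ · sin φ₁ / sin φ₂ = 66.1 × sin 33° / sin 79°
V₂ = 66.1 × 0.5446/0.9816 = 36.7 knots

36.7 knots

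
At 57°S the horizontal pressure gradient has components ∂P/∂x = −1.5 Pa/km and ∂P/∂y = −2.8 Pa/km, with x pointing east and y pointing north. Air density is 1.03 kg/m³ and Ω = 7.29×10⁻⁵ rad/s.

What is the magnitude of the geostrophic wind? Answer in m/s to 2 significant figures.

Coriolis parameter at 57°S:
f = 2Ω sin φ = 2 × 7.29×10⁻⁵ × sin 57° = 1.22×10⁻⁴ s⁻¹
In the Southern Hemisphere f is negative: f = −1.22×10⁻⁴ s⁻¹.
Component geostrophic relations (x east, y north):
u_g = −(1/(fρ)) ∂P/∂y,  v_g = (1/(fρ)) ∂P/∂x
u_g = −(−2.8×10⁻³)/(−1.22×10⁻⁴ × 1.03) = −22.2 m/s;  v_g = (−1.5×10⁻³)/(−1.22×10⁻⁴ × 1.03) = 11.9 m/s
|V_g| = √(u_g² + v_g²) = 25.2 m/s

25 m/s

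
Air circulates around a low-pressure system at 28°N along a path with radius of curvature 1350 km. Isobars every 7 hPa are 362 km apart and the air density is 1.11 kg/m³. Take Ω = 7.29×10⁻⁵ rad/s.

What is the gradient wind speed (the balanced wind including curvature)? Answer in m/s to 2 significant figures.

21 m/s

Coriolis parameter at 28°N:
f = 2Ω sin φ = 2 × 7.29×10⁻⁵ × sin 28° = 6.84×10⁻⁵ s⁻¹
Pressure gradient: |∂P/∂n| = 700 Pa / 362000 m = 1.93×10⁻³ Pa/m
Geostrophic speed: V_g = |∂P/∂n|/(fρ) = 1.93×10⁻³/(6.84×10⁻⁵ × 1.11) = 25.5 m/s
Around a low, centrifugal force acts outward with Coriolis, so pressure-gradient force balances both:
(1/ρ)|∂P/∂n| = fV + V²/R  →  V² + fR·V − fR·V_g = 0
With fR = 6.84×10⁻⁵ × 1350×10³ m = 92.4 m/s:
V = [−fR + √((fR)² + 4 fR V_g)]/2 = [−92.4 + √(92.4² + 4×92.4×25.5)]/2 = 20.8 m/s
Subgeostrophic (V < V_g = 25.5 m/s), as expected around a low.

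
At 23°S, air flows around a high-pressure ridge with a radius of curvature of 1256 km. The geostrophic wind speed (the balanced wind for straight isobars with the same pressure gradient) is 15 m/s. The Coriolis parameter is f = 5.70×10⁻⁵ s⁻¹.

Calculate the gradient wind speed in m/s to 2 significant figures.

Around a high, pressure-gradient force acts outward with centrifugal, so Coriolis balances both:
fV = (1/ρ)|∂P/∂n| + V²/R  →  V² − fR·V + fR·V_g = 0
With fR = 5.70×10⁻⁵ × 1256×10³ m = 71.6 m/s:
V = [fR − √((fR)² − 4 fR V_g)]/2 = [71.6 − √(71.6² − 4×71.6×15)]/2 = 21.4 m/s
Supergeostrophic (V > V_g = 15 m/s), as expected around a high.

21 m/s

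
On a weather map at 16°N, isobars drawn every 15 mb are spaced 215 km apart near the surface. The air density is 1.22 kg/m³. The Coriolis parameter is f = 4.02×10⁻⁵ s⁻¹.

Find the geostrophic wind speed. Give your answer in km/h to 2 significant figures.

510 km/h

Pressure gradient: |∂P/∂n| = 1500 Pa / 215000 m = 6.98×10⁻³ Pa/m
Geostrophic balance (pressure-gradient force = Coriolis force):
V_g = (1/(fρ)) |∂P/∂n| = 6.98×10⁻³ / (4.02×10⁻⁵ × 1.22) = 142 m/s
Converting: 142 m/s × 3.6 = 510 km/h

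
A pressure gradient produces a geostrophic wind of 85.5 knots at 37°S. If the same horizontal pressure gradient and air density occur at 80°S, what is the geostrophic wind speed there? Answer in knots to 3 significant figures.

52.2 knots

With the same pressure gradient and density, V_g ∝ 1/f ∝ 1/sin φ.
V₂ = V₁ · sin φ₁ / sin φ₂ = 85.5 × sin 37° / sin 80°
V₂ = 85.5 × 0.6018/0.9848 = 52.2 knots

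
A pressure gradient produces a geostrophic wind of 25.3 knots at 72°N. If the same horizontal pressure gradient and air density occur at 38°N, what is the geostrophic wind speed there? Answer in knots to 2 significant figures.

39 knots

With the same pressure gradient and density, V_g ∝ 1/f ∝ 1/sin φ.
V₂ = V₁ · sin φ₁ / sin φ₂ = 25.3 × sin 72° / sin 38°
V₂ = 25.3 × 0.9511/0.6157 = 39 knots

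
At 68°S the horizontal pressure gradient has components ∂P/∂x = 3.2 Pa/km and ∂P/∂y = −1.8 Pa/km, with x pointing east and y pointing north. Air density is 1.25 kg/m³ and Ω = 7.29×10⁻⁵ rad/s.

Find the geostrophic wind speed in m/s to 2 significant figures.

22 m/s

Coriolis parameter at 68°S:
f = 2Ω sin φ = 2 × 7.29×10⁻⁵ × sin 68° = 1.35×10⁻⁴ s⁻¹
In the Southern Hemisphere f is negative: f = −1.35×10⁻⁴ s⁻¹.
Component geostrophic relations (x east, y north):
u_g = −(1/(fρ)) ∂P/∂y,  v_g = (1/(fρ)) ∂P/∂x
u_g = −(−1.8×10⁻³)/(−1.35×10⁻⁴ × 1.25) = −10.7 m/s;  v_g = (3.2×10⁻³)/(−1.35×10⁻⁴ × 1.25) = −18.9 m/s
|V_g| = √(u_g² + v_g²) = 21.7 m/s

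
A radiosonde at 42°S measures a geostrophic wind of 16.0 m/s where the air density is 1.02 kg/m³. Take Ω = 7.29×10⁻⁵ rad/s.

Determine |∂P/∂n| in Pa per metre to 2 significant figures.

1.6×10⁻³ Pa/m

Coriolis parameter at 42°S:
f = 2Ω sin φ = 2 × 7.29×10⁻⁵ × sin 42° = 9.76×10⁻⁵ s⁻¹
Geostrophic balance rearranged: |∂P/∂n| = f ρ V_g
|∂P/∂n| = 9.76×10⁻⁵ × 1.02 × 16.0 = 1.59×10⁻³ Pa/m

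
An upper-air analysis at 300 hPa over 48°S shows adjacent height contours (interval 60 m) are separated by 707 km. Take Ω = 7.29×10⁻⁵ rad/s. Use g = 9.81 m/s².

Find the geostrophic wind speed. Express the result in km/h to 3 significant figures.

27.7 km/h

Coriolis parameter at 48°S:
f = 2Ω sin φ = 2 × 7.29×10⁻⁵ × sin 48° = 1.08×10⁻⁴ s⁻¹
Height gradient: |∂Z/∂n| = 60 m / 707000 m = 8.49×10⁻⁵
On a pressure surface, geostrophic balance gives V_g = (g/f)|∂Z/∂n|:
V_g = 9.81 × 8.49×10⁻⁵ / 1.08×10⁻⁴ = 7.68 m/s
Converting: 7.68 m/s × 3.6 = 27.7 km/h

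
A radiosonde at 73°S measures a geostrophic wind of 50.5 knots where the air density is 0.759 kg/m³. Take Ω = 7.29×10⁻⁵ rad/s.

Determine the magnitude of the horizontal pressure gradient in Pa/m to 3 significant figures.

2.75×10⁻³ Pa/m

Coriolis parameter at 73°S:
f = 2Ω sin φ = 2 × 7.29×10⁻⁵ × sin 73° = 1.39×10⁻⁴ s⁻¹
Wind speed in SI: 50.5 knots = 26.0 m/s
Geostrophic balance rearranged: |∂P/∂n| = f ρ V_g
|∂P/∂n| = 1.39×10⁻⁴ × 0.759 × 26.0 = 2.75×10⁻³ Pa/m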